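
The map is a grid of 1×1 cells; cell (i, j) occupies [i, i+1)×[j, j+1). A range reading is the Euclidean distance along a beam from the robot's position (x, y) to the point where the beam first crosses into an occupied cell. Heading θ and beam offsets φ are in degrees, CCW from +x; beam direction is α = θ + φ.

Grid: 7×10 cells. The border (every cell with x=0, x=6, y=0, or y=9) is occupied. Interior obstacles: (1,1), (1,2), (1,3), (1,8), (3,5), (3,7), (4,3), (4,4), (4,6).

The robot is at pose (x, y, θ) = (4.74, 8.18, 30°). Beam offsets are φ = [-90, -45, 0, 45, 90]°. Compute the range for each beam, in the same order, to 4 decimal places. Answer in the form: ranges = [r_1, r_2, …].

ranges = [2.5200, 1.3044, 1.4549, 0.8489, 0.9469]

beam 1: φ=-90°, α=300°
  cosα=0.5000 sinα=-0.8660 | (4,8) | tMaxX 0.5200 tMaxY 0.2078 | tΔX 2.0000 tΔY 1.1547
    t=0.2078 [y] (4,7)
    t=0.5200 [x] (5,7)
    t=1.3625 [y] (5,6)
    t=2.5172 [y] (5,5)
    t=2.5200 [x] (6,5) — stop
  → r_1 = 2.5200
beam 2: φ=-45°, α=345°
  cosα=0.9659 sinα=-0.2588 | (4,8) | tMaxX 0.2692 tMaxY 0.6955 | tΔX 1.0353 tΔY 3.8637
    t=0.2692 [x] (5,8)
    t=0.6955 [y] (5,7)
    t=1.3044 [x] (6,7) — stop
  → r_2 = 1.3044
beam 3: φ=0°, α=30°
  cosα=0.8660 sinα=0.5000 | (4,8) | tMaxX 0.3002 tMaxY 1.6400 | tΔX 1.1547 tΔY 2.0000
    t=0.3002 [x] (5,8)
    t=1.4549 [x] (6,8) — stop
  → r_3 = 1.4549
beam 4: φ=45°, α=75°
  cosα=0.2588 sinα=0.9659 | (4,8) | tMaxX 1.0046 tMaxY 0.8489 | tΔX 3.8637 tΔY 1.0353
    t=0.8489 [y] (4,9) — stop
  → r_4 = 0.8489
beam 5: φ=90°, α=120°
  cosα=-0.5000 sinα=0.8660 | (4,8) | tMaxX 1.4800 tMaxY 0.9469 | tΔX 2.0000 tΔY 1.1547
    t=0.9469 [y] (4,9) — stop
  → r_5 = 0.9469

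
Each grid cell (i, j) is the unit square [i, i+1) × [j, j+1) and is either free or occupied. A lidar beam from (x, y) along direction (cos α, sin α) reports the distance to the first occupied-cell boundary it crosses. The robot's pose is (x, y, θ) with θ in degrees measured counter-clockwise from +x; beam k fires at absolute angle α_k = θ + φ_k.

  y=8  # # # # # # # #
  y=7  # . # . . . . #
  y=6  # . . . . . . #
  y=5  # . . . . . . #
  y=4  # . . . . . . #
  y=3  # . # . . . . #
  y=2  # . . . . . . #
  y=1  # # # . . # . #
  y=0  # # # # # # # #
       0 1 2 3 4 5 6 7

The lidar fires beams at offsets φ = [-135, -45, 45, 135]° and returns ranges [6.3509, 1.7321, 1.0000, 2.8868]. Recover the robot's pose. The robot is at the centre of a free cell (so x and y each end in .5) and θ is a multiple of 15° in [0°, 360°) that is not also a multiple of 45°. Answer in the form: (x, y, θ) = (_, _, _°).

(x, y, θ) = (4.5, 2.5, 255°)

Enumerate (i+0.5, j+0.5, θ) over the 37 free cells and 16 admissible headings. For each, cast all 4 beams and compare to the given ranges.
  (3.5, 6.5, 120°): beam 1 = 3.6235 ≠ 6.3509 ✗
  (6.5, 5.5, 105°): beam 1 = 0.5774 ≠ 6.3509 ✗
  (1.5, 5.5, 60°): beam 1 = 1.9319 ≠ 6.3509 ✗
  …
  (4.5, 2.5, 255°): r_1=6.3509, r_2=1.7321, r_3=1.0000, r_4=2.8868 — all match ✓
Only this pose fits every beam.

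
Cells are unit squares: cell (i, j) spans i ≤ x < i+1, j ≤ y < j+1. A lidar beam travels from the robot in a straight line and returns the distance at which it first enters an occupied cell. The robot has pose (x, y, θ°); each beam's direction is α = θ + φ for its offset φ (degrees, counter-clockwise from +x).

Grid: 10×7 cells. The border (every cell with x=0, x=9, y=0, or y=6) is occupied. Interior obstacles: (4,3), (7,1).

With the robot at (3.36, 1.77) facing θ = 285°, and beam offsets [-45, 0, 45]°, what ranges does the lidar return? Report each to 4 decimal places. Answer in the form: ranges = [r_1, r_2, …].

ranges = [0.8891, 0.7972, 1.5400]

beam 1: φ=-45°, α=240°
  dir = (cos 240°, sin 240°) = (-0.5000, -0.8660); from cell (3,1)
  next x-line at t=0.7200, next y-line at t=0.8891; Δt_x=2.0000, Δt_y=1.1547
    x: enter (2,1) at t=0.7200
    y: enter (2,0) at t=0.8891 ← occupied
  → r_1 = 0.8891
beam 2: φ=0°, α=285°
  dir = (cos 285°, sin 285°) = (0.2588, -0.9659); from cell (3,1)
  next x-line at t=2.4728, next y-line at t=0.7972; Δt_x=3.8637, Δt_y=1.0353
    y: enter (3,0) at t=0.7972 ← occupied
  → r_2 = 0.7972
beam 3: φ=45°, α=330°
  dir = (cos 330°, sin 330°) = (0.8660, -0.5000); from cell (3,1)
  next x-line at t=0.7390, next y-line at t=1.5400; Δt_x=1.1547, Δt_y=2.0000
    x: enter (4,1) at t=0.7390
    y: enter (4,0) at t=1.5400 ← occupied
  → r_3 = 1.5400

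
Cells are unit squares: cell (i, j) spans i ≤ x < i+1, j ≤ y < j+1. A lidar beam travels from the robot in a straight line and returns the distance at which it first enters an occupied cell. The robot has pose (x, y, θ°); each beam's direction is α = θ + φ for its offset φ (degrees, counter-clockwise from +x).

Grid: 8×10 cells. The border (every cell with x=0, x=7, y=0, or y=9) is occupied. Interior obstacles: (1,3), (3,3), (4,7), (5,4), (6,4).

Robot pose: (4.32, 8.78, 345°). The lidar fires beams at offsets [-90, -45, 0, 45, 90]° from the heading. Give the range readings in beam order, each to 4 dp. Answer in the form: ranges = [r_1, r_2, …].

beam 1: φ=-90°, α=255°
  cosα=-0.2588 sinα=-0.9659 | (4,8) | tMaxX 1.2364 tMaxY 0.8075 | tΔX 3.8637 tΔY 1.0353
    t=0.8075 [y] (4,7) — stop
  → r_1 = 0.8075
beam 2: φ=-45°, α=300°
  cosα=0.5000 sinα=-0.8660 | (4,8) | tMaxX 1.3600 tMaxY 0.9007 | tΔX 2.0000 tΔY 1.1547
    t=0.9007 [y] (4,7) — stop
  → r_2 = 0.9007
beam 3: φ=0°, α=345°
  cosα=0.9659 sinα=-0.2588 | (4,8) | tMaxX 0.7040 tMaxY 3.0137 | tΔX 1.0353 tΔY 3.8637
    t=0.7040 [x] (5,8)
    t=1.7393 [x] (6,8)
    t=2.7745 [x] (7,8) — stop
  → r_3 = 2.7745
beam 4: φ=45°, α=30°
  cosα=0.8660 sinα=0.5000 | (4,8) | tMaxX 0.7852 tMaxY 0.4400 | tΔX 1.1547 tΔY 2.0000
    t=0.4400 [y] (4,9) — stop
  → r_4 = 0.4400
beam 5: φ=90°, α=75°
  cosα=0.2588 sinα=0.9659 | (4,8) | tMaxX 2.6273 tMaxY 0.2278 | tΔX 3.8637 tΔY 1.0353
    t=0.2278 [y] (4,9) — stop
  → r_5 = 0.2278

ranges = [0.8075, 0.9007, 2.7745, 0.4400, 0.2278]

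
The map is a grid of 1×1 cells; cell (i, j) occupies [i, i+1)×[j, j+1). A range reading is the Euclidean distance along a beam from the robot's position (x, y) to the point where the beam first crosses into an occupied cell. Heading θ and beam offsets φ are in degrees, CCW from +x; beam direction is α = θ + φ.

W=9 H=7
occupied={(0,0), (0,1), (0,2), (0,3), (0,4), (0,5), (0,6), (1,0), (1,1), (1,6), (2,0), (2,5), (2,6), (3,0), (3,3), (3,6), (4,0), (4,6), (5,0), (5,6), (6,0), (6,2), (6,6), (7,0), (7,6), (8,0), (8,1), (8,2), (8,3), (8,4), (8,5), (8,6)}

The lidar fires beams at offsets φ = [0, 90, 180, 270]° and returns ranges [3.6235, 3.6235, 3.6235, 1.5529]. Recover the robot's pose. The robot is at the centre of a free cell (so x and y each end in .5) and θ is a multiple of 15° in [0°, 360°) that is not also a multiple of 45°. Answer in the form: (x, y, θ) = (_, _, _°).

(x, y, θ) = (4.5, 4.5, 195°)

The pose lattice has 31·16 = 496 candidates. Test each by forward raycasting.
  (5.5, 3.5, 30°): beam 1 = 2.8868 ≠ 3.6235 ✗
  (3.5, 2.5, 150°): beam 1 = 2.8868 ≠ 3.6235 ✗
  (2.5, 1.5, 345°): beam 1 = 1.9319 ≠ 3.6235 ✗
  (1.5, 4.5, 75°): beam 1 = 1.5529 ≠ 3.6235 ✗
  …
  (4.5, 4.5, 195°): r_1=3.6235, r_2=3.6235, r_3=3.6235, r_4=1.5529 — all match ✓
No second candidate reproduces the full scan.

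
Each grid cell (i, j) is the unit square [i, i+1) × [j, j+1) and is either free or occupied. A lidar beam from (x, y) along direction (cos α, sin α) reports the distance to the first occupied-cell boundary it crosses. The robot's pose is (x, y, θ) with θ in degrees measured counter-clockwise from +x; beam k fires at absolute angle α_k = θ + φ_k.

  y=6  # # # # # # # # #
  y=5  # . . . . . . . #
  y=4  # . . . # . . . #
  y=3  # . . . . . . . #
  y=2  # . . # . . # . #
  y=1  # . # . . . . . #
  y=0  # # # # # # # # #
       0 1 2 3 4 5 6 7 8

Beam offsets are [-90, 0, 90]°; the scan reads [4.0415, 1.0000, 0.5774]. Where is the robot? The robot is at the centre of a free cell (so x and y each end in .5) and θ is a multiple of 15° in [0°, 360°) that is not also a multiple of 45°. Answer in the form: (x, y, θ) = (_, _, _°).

(x, y, θ) = (7.5, 4.5, 300°)

Enumerate (i+0.5, j+0.5, θ) over the 31 free cells and 16 admissible headings. For each, cast all 3 beams and compare to the given ranges.
  (5.5, 5.5, 300°): beam 1 = 1.0000 ≠ 4.0415 ✗
  (3.5, 1.5, 150°): beam 1 = 0.5774 ≠ 4.0415 ✗
  (1.5, 5.5, 120°): beam 1 = 1.0000 ≠ 4.0415 ✗
  (5.5, 3.5, 60°): beam 1 = 1.0000 ≠ 4.0415 ✗
  …
  (7.5, 4.5, 300°): r_1=4.0415, r_2=1.0000, r_3=0.5774 — all match ✓
Only this pose fits every beam.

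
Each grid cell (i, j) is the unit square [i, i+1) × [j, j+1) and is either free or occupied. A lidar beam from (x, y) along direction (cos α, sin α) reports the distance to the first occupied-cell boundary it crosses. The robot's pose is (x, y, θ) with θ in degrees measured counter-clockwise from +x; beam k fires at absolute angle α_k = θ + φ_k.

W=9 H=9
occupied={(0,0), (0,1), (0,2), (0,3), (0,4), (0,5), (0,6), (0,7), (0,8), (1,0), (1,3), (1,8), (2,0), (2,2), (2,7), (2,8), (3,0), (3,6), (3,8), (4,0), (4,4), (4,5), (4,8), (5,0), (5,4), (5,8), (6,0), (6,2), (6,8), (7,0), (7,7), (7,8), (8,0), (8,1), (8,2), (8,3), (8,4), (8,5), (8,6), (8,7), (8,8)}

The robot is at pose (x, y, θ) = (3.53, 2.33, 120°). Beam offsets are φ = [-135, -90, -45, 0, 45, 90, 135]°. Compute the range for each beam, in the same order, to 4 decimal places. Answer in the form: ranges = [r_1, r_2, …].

ranges = [4.6277, 5.1615, 1.8159, 5.0600, 0.5487, 0.6120, 1.3769]

beam 1: φ=-135°, α=345°
  cosα=0.9659 sinα=-0.2588 | (3,2) | tMaxX 0.4866 tMaxY 1.2750 | tΔX 1.0353 tΔY 3.8637
    t=0.4866 [x] (4,2)
    t=1.2750 [y] (4,1)
    t=1.5219 [x] (5,1)
    t=2.5571 [x] (6,1)
    t=3.5924 [x] (7,1)
    t=4.6277 [x] (8,1) — stop
  → r_1 = 4.6277
beam 2: φ=-90°, α=30°
  cosα=0.8660 sinα=0.5000 | (3,2) | tMaxX 0.5427 tMaxY 1.3400 | tΔX 1.1547 tΔY 2.0000
    t=0.5427 [x] (4,2)
    t=1.3400 [y] (4,3)
    t=1.6974 [x] (5,3)
    t=2.8521 [x] (6,3)
    t=3.3400 [y] (6,4)
    t=4.0068 [x] (7,4)
    t=5.1615 [x] (8,4) — stop
  → r_2 = 5.1615
beam 3: φ=-45°, α=75°
  cosα=0.2588 sinα=0.9659 | (3,2) | tMaxX 1.8159 tMaxY 0.6936 | tΔX 3.8637 tΔY 1.0353
    t=0.6936 [y] (3,3)
    t=1.7289 [y] (3,4)
    t=1.8159 [x] (4,4) — stop
  → r_3 = 1.8159
beam 4: φ=0°, α=120°
  cosα=-0.5000 sinα=0.8660 | (3,2) | tMaxX 1.0600 tMaxY 0.7736 | tΔX 2.0000 tΔY 1.1547
    t=0.7736 [y] (3,3)
    t=1.0600 [x] (2,3)
    t=1.9283 [y] (2,4)
    t=3.0600 [x] (1,4)
    t=3.0831 [y] (1,5)
    t=4.2378 [y] (1,6)
    t=5.0600 [x] (0,6) — stop
  → r_4 = 5.0600
beam 5: φ=45°, α=165°
  cosα=-0.9659 sinα=0.2588 | (3,2) | tMaxX 0.5487 tMaxY 2.5887 | tΔX 1.0353 tΔY 3.8637
    t=0.5487 [x] (2,2) — stop
  → r_5 = 0.5487
beam 6: φ=90°, α=210°
  cosα=-0.8660 sinα=-0.5000 | (3,2) | tMaxX 0.6120 tMaxY 0.6600 | tΔX 1.1547 tΔY 2.0000
    t=0.6120 [x] (2,2) — stop
  → r_6 = 0.6120
beam 7: φ=135°, α=255°
  cosα=-0.2588 sinα=-0.9659 | (3,2) | tMaxX 2.0478 tMaxY 0.3416 | tΔX 3.8637 tΔY 1.0353
    t=0.3416 [y] (3,1)
    t=1.3769 [y] (3,0) — stop
  → r_7 = 1.3769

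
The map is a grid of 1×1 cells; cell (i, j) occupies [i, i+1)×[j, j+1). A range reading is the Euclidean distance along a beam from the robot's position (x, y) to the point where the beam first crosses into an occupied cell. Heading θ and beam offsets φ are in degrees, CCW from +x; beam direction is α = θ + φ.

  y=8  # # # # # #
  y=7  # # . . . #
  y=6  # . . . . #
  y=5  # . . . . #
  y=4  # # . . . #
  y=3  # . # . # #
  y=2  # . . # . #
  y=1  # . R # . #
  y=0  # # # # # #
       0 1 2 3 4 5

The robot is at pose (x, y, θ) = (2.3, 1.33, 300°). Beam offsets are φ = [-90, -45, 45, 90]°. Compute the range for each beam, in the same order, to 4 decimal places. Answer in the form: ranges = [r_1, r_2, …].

ranges = [0.6600, 0.3416, 0.7247, 0.8083]

beam 1: φ=-90°, α=210°
  dir = (cos 210°, sin 210°) = (-0.8660, -0.5000); from cell (2,1)
  next x-line at t=0.3464, next y-line at t=0.6600; Δt_x=1.1547, Δt_y=2.0000
    x: enter (1,1) at t=0.3464
    y: enter (1,0) at t=0.6600 ← occupied
  → r_1 = 0.6600
beam 2: φ=-45°, α=255°
  dir = (cos 255°, sin 255°) = (-0.2588, -0.9659); from cell (2,1)
  next x-line at t=1.1591, next y-line at t=0.3416; Δt_x=3.8637, Δt_y=1.0353
    y: enter (2,0) at t=0.3416 ← occupied
  → r_2 = 0.3416
beam 3: φ=45°, α=345°
  dir = (cos 345°, sin 345°) = (0.9659, -0.2588); from cell (2,1)
  next x-line at t=0.7247, next y-line at t=1.2750; Δt_x=1.0353, Δt_y=3.8637
    x: enter (3,1) at t=0.7247 ← occupied
  → r_3 = 0.7247
beam 4: φ=90°, α=30°
  dir = (cos 30°, sin 30°) = (0.8660, 0.5000); from cell (2,1)
  next x-line at t=0.8083, next y-line at t=1.3400; Δt_x=1.1547, Δt_y=2.0000
    x: enter (3,1) at t=0.8083 ← occupied
  → r_4 = 0.8083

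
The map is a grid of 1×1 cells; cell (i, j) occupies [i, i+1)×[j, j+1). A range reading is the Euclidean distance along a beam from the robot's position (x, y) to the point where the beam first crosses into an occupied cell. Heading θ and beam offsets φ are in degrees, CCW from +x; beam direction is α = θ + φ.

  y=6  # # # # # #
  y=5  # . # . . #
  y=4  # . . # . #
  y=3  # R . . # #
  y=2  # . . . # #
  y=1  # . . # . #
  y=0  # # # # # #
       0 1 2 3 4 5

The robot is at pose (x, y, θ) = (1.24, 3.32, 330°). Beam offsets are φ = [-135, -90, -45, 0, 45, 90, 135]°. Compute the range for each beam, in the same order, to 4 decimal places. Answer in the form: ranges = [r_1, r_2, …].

beam 1: φ=-135°, α=195°
  d=(-0.9659,-0.2588)  start (1,3)  tX=0.2485 tY=1.2364  stride 1/|dx|=1.0353 1/|dy|=3.8637
    cross x-line → (0,3), t=0.2485 (wall)
  → r_1 = 0.2485
beam 2: φ=-90°, α=240°
  d=(-0.5000,-0.8660)  start (1,3)  tX=0.4800 tY=0.3695  stride 1/|dx|=2.0000 1/|dy|=1.1547
    cross y-line → (1,2), t=0.3695
    cross x-line → (0,2), t=0.4800 (wall)
  → r_2 = 0.4800
beam 3: φ=-45°, α=285°
  d=(0.2588,-0.9659)  start (1,3)  tX=2.9364 tY=0.3313  stride 1/|dx|=3.8637 1/|dy|=1.0353
    cross y-line → (1,2), t=0.3313
    cross y-line → (1,1), t=1.3666
    cross y-line → (1,0), t=2.4018 (wall)
  → r_3 = 2.4018
beam 4: φ=0°, α=330°
  d=(0.8660,-0.5000)  start (1,3)  tX=0.8776 tY=0.6400  stride 1/|dx|=1.1547 1/|dy|=2.0000
    cross y-line → (1,2), t=0.6400
    cross x-line → (2,2), t=0.8776
    cross x-line → (3,2), t=2.0323
    cross y-line → (3,1), t=2.6400 (wall)
  → r_4 = 2.6400
beam 5: φ=45°, α=15°
  d=(0.9659,0.2588)  start (1,3)  tX=0.7868 tY=2.6273  stride 1/|dx|=1.0353 1/|dy|=3.8637
    cross x-line → (2,3), t=0.7868
    cross x-line → (3,3), t=1.8221
    cross y-line → (3,4), t=2.6273 (wall)
  → r_5 = 2.6273
beam 6: φ=90°, α=60°
  d=(0.5000,0.8660)  start (1,3)  tX=1.5200 tY=0.7852  stride 1/|dx|=2.0000 1/|dy|=1.1547
    cross y-line → (1,4), t=0.7852
    cross x-line → (2,4), t=1.5200
    cross y-line → (2,5), t=1.9399 (wall)
  → r_6 = 1.9399
beam 7: φ=135°, α=105°
  d=(-0.2588,0.9659)  start (1,3)  tX=0.9273 tY=0.7040  stride 1/|dx|=3.8637 1/|dy|=1.0353
    cross y-line → (1,4), t=0.7040
    cross x-line → (0,4), t=0.9273 (wall)
  → r_7 = 0.9273

ranges = [0.2485, 0.4800, 2.4018, 2.6400, 2.6273, 1.9399, 0.9273]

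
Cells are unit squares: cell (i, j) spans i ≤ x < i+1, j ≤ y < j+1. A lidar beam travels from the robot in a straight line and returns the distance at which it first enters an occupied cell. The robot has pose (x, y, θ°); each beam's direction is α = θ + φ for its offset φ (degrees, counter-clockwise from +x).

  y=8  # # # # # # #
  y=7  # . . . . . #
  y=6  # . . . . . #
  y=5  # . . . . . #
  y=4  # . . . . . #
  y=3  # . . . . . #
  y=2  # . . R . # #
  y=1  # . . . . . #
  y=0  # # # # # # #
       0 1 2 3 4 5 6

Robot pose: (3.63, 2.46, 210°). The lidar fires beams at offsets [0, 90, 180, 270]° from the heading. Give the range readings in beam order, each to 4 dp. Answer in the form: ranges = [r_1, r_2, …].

ranges = [2.9200, 1.6859, 2.7366, 5.2600]

beam 1: φ=0°, α=210°
  dir = (cos 210°, sin 210°) = (-0.8660, -0.5000); from cell (3,2)
  next x-line at t=0.7275, next y-line at t=0.9200; Δt_x=1.1547, Δt_y=2.0000
    x: enter (2,2) at t=0.7275
    y: enter (2,1) at t=0.9200
    x: enter (1,1) at t=1.8822
    y: enter (1,0) at t=2.9200 ← occupied
  → r_1 = 2.9200
beam 2: φ=90°, α=300°
  dir = (cos 300°, sin 300°) = (0.5000, -0.8660); from cell (3,2)
  next x-line at t=0.7400, next y-line at t=0.5312; Δt_x=2.0000, Δt_y=1.1547
    y: enter (3,1) at t=0.5312
    x: enter (4,1) at t=0.7400
    y: enter (4,0) at t=1.6859 ← occupied
  → r_2 = 1.6859
beam 3: φ=180°, α=30°
  dir = (cos 30°, sin 30°) = (0.8660, 0.5000); from cell (3,2)
  next x-line at t=0.4272, next y-line at t=1.0800; Δt_x=1.1547, Δt_y=2.0000
    x: enter (4,2) at t=0.4272
    y: enter (4,3) at t=1.0800
    x: enter (5,3) at t=1.5819
    x: enter (6,3) at t=2.7366 ← occupied
  → r_3 = 2.7366
beam 4: φ=270°, α=120°
  dir = (cos 120°, sin 120°) = (-0.5000, 0.8660); from cell (3,2)
  next x-line at t=1.2600, next y-line at t=0.6235; Δt_x=2.0000, Δt_y=1.1547
    y: enter (3,3) at t=0.6235
    x: enter (2,3) at t=1.2600
    y: enter (2,4) at t=1.7782
    y: enter (2,5) at t=2.9329
    x: enter (1,5) at t=3.2600
    y: enter (1,6) at t=4.0876
    y: enter (1,7) at t=5.2423
    x: enter (0,7) at t=5.2600 ← occupied
  → r_4 = 5.2600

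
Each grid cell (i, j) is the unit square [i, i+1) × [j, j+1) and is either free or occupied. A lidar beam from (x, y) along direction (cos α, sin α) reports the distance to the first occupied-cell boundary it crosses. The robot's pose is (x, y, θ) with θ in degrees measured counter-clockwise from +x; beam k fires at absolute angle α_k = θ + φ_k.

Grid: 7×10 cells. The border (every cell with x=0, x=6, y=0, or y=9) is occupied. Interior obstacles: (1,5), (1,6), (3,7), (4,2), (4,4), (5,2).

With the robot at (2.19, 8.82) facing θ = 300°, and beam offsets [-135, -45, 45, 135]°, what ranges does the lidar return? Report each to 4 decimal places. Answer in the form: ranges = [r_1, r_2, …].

beam 1: φ=-135°, α=165°
  direction (-0.9659, 0.2588); cell (2,8); t to first gridline: x 0.1967, y 0.6955 (then +1.0353 / +3.8637)
    (1,8) via x @ 0.1967
    (1,9) via y @ 0.6955  # hit
  → r_1 = 0.6955
beam 2: φ=-45°, α=255°
  direction (-0.2588, -0.9659); cell (2,8); t to first gridline: x 0.7341, y 0.8489 (then +3.8637 / +1.0353)
    (1,8) via x @ 0.7341
    (1,7) via y @ 0.8489
    (1,6) via y @ 1.8842  # hit
  → r_2 = 1.8842
beam 3: φ=45°, α=345°
  direction (0.9659, -0.2588); cell (2,8); t to first gridline: x 0.8386, y 3.1682 (then +1.0353 / +3.8637)
    (3,8) via x @ 0.8386
    (4,8) via x @ 1.8738
    (5,8) via x @ 2.9091
    (5,7) via y @ 3.1682
    (6,7) via x @ 3.9444  # hit
  → r_3 = 3.9444
beam 4: φ=135°, α=75°
  direction (0.2588, 0.9659); cell (2,8); t to first gridline: x 3.1296, y 0.1863 (then +3.8637 / +1.0353)
    (2,9) via y @ 0.1863  # hit
  → r_4 = 0.1863

ranges = [0.6955, 1.8842, 3.9444, 0.1863]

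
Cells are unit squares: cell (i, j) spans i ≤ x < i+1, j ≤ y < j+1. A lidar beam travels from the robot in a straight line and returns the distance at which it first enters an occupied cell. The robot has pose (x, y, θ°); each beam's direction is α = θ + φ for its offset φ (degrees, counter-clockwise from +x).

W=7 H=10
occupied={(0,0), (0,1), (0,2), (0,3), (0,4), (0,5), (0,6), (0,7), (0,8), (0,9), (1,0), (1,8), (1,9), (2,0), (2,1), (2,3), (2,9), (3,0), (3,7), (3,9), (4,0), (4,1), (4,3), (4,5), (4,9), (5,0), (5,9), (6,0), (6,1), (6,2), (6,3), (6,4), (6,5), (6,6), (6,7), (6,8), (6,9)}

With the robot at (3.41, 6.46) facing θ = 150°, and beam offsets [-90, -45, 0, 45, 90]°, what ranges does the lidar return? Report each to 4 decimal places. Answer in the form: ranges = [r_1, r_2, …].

beam 1: φ=-90°, α=60°
  dir = (cos 60°, sin 60°) = (0.5000, 0.8660); from cell (3,6)
  next x-line at t=1.1800, next y-line at t=0.6235; Δt_x=2.0000, Δt_y=1.1547
    y: enter (3,7) at t=0.6235 ← occupied
  → r_1 = 0.6235
beam 2: φ=-45°, α=105°
  dir = (cos 105°, sin 105°) = (-0.2588, 0.9659); from cell (3,6)
  next x-line at t=1.5841, next y-line at t=0.5590; Δt_x=3.8637, Δt_y=1.0353
    y: enter (3,7) at t=0.5590 ← occupied
  → r_2 = 0.5590
beam 3: φ=0°, α=150°
  dir = (cos 150°, sin 150°) = (-0.8660, 0.5000); from cell (3,6)
  next x-line at t=0.4734, next y-line at t=1.0800; Δt_x=1.1547, Δt_y=2.0000
    x: enter (2,6) at t=0.4734
    y: enter (2,7) at t=1.0800
    x: enter (1,7) at t=1.6281
    x: enter (0,7) at t=2.7828 ← occupied
  → r_3 = 2.7828
beam 4: φ=45°, α=195°
  dir = (cos 195°, sin 195°) = (-0.9659, -0.2588); from cell (3,6)
  next x-line at t=0.4245, next y-line at t=1.7773; Δt_x=1.0353, Δt_y=3.8637
    x: enter (2,6) at t=0.4245
    x: enter (1,6) at t=1.4597
    y: enter (1,5) at t=1.7773
    x: enter (0,5) at t=2.4950 ← occupied
  → r_4 = 2.4950
beam 5: φ=90°, α=240°
  dir = (cos 240°, sin 240°) = (-0.5000, -0.8660); from cell (3,6)
  next x-line at t=0.8200, next y-line at t=0.5312; Δt_x=2.0000, Δt_y=1.1547
    y: enter (3,5) at t=0.5312
    x: enter (2,5) at t=0.8200
    y: enter (2,4) at t=1.6859
    x: enter (1,4) at t=2.8200
    y: enter (1,3) at t=2.8406
    y: enter (1,2) at t=3.9953
    x: enter (0,2) at t=4.8200 ← occupied
  → r_5 = 4.8200

ranges = [0.6235, 0.5590, 2.7828, 2.4950, 4.8200]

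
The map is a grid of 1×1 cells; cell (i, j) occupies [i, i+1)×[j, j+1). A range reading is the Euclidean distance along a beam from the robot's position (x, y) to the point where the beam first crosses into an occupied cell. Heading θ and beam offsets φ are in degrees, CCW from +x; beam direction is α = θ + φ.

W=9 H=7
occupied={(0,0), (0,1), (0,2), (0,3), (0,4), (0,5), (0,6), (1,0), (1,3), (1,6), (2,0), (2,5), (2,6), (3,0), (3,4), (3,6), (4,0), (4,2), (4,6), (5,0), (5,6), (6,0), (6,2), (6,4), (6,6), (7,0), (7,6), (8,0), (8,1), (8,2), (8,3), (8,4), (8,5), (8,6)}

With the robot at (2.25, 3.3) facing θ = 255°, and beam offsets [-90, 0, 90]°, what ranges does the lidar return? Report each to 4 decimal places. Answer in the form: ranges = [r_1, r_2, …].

ranges = [0.2588, 2.3811, 1.8117]

beam 1: φ=-90°, α=165°
  d=(-0.9659,0.2588)  start (2,3)  tX=0.2588 tY=2.7046  stride 1/|dx|=1.0353 1/|dy|=3.8637
    cross x-line → (1,3), t=0.2588 (wall)
  → r_1 = 0.2588
beam 2: φ=0°, α=255°
  d=(-0.2588,-0.9659)  start (2,3)  tX=0.9659 tY=0.3106  stride 1/|dx|=3.8637 1/|dy|=1.0353
    cross y-line → (2,2), t=0.3106
    cross x-line → (1,2), t=0.9659
    cross y-line → (1,1), t=1.3459
    cross y-line → (1,0), t=2.3811 (wall)
  → r_2 = 2.3811
beam 3: φ=90°, α=345°
  d=(0.9659,-0.2588)  start (2,3)  tX=0.7765 tY=1.1591  stride 1/|dx|=1.0353 1/|dy|=3.8637
    cross x-line → (3,3), t=0.7765
    cross y-line → (3,2), t=1.1591
    cross x-line → (4,2), t=1.8117 (wall)
  → r_3 = 1.8117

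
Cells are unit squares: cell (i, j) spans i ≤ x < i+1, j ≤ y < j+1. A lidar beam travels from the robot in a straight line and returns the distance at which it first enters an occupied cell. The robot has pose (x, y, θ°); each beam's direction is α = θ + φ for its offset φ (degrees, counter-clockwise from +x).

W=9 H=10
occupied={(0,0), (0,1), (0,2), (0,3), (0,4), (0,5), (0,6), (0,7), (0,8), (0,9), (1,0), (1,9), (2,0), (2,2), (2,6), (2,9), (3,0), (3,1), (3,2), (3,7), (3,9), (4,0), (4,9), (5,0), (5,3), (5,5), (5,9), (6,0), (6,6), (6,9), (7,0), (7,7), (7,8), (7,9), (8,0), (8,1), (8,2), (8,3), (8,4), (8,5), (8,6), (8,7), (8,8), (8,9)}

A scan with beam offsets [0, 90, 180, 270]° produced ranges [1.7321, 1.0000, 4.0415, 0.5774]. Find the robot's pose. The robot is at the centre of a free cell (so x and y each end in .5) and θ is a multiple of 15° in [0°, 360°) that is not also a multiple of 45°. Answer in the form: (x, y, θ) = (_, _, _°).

(x, y, θ) = (4.5, 2.5, 300°)

Candidates: 46 free-cell centres × 16 headings = 736 poses. Raycast each; keep the one whose scan matches to 4 dp.
  (2.5, 1.5, 30°): beam 1 = 0.5774 ≠ 1.7321 ✗
  (5.5, 1.5, 345°): beam 1 = 1.9319 ≠ 1.7321 ✗
  (1.5, 7.5, 120°): beam 1 = 1.0000 ≠ 1.7321 ✗
  (6.5, 3.5, 60°): beam 1 = 3.0000 ≠ 1.7321 ✗
  (4.5, 6.5, 75°): beam 1 = 2.5882 ≠ 1.7321 ✗
  …
  (4.5, 2.5, 300°): r_1=1.7321, r_2=1.0000, r_3=4.0415, r_4=0.5774 — all match ✓
No second candidate reproduces the full scan.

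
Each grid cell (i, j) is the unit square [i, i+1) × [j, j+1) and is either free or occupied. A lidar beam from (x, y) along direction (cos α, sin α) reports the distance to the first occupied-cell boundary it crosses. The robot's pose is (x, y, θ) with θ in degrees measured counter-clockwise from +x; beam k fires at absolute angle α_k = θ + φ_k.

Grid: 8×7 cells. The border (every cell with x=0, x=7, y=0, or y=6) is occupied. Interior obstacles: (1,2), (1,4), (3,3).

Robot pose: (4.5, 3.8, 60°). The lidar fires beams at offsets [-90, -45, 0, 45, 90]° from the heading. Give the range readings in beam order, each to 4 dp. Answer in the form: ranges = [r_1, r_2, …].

ranges = [2.8868, 2.5882, 2.5403, 2.2776, 4.0415]

beam 1: φ=-90°, α=330°
  dir = (cos 330°, sin 330°) = (0.8660, -0.5000); from cell (4,3)
  next x-line at t=0.5774, next y-line at t=1.6000; Δt_x=1.1547, Δt_y=2.0000
    x: enter (5,3) at t=0.5774
    y: enter (5,2) at t=1.6000
    x: enter (6,2) at t=1.7321
    x: enter (7,2) at t=2.8868 ← occupied
  → r_1 = 2.8868
beam 2: φ=-45°, α=15°
  dir = (cos 15°, sin 15°) = (0.9659, 0.2588); from cell (4,3)
  next x-line at t=0.5176, next y-line at t=0.7727; Δt_x=1.0353, Δt_y=3.8637
    x: enter (5,3) at t=0.5176
    y: enter (5,4) at t=0.7727
    x: enter (6,4) at t=1.5529
    x: enter (7,4) at t=2.5882 ← occupied
  → r_2 = 2.5882
beam 3: φ=0°, α=60°
  dir = (cos 60°, sin 60°) = (0.5000, 0.8660); from cell (4,3)
  next x-line at t=1.0000, next y-line at t=0.2309; Δt_x=2.0000, Δt_y=1.1547
    y: enter (4,4) at t=0.2309
    x: enter (5,4) at t=1.0000
    y: enter (5,5) at t=1.3856
    y: enter (5,6) at t=2.5403 ← occupied
  → r_3 = 2.5403
beam 4: φ=45°, α=105°
  dir = (cos 105°, sin 105°) = (-0.2588, 0.9659); from cell (4,3)
  next x-line at t=1.9319, next y-line at t=0.2071; Δt_x=3.8637, Δt_y=1.0353
    y: enter (4,4) at t=0.2071
    y: enter (4,5) at t=1.2423
    x: enter (3,5) at t=1.9319
    y: enter (3,6) at t=2.2776 ← occupied
  → r_4 = 2.2776
beam 5: φ=90°, α=150°
  dir = (cos 150°, sin 150°) = (-0.8660, 0.5000); from cell (4,3)
  next x-line at t=0.5774, next y-line at t=0.4000; Δt_x=1.1547, Δt_y=2.0000
    y: enter (4,4) at t=0.4000
    x: enter (3,4) at t=0.5774
    x: enter (2,4) at t=1.7321
    y: enter (2,5) at t=2.4000
    x: enter (1,5) at t=2.8868
    x: enter (0,5) at t=4.0415 ← occupied
  → r_5 = 4.0415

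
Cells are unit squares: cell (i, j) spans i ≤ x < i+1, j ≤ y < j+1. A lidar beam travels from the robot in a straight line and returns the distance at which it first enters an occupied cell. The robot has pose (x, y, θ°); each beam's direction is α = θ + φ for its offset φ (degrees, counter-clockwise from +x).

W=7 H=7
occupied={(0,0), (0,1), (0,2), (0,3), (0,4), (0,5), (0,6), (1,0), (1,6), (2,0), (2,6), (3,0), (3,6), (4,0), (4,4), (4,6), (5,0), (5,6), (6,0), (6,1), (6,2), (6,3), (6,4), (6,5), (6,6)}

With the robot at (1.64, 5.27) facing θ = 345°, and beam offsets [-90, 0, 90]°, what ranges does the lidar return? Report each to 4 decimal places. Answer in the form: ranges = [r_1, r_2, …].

ranges = [2.4728, 2.4433, 0.7558]

beam 1: φ=-90°, α=255°
  d=(-0.2588,-0.9659)  start (1,5)  tX=2.4728 tY=0.2795  stride 1/|dx|=3.8637 1/|dy|=1.0353
    cross y-line → (1,4), t=0.2795
    cross y-line → (1,3), t=1.3148
    cross y-line → (1,2), t=2.3501
    cross x-line → (0,2), t=2.4728 (wall)
  → r_1 = 2.4728
beam 2: φ=0°, α=345°
  d=(0.9659,-0.2588)  start (1,5)  tX=0.3727 tY=1.0432  stride 1/|dx|=1.0353 1/|dy|=3.8637
    cross x-line → (2,5), t=0.3727
    cross y-line → (2,4), t=1.0432
    cross x-line → (3,4), t=1.4080
    cross x-line → (4,4), t=2.4433 (wall)
  → r_2 = 2.4433
beam 3: φ=90°, α=75°
  d=(0.2588,0.9659)  start (1,5)  tX=1.3909 tY=0.7558  stride 1/|dx|=3.8637 1/|dy|=1.0353
    cross y-line → (1,6), t=0.7558 (wall)
  → r_3 = 0.7558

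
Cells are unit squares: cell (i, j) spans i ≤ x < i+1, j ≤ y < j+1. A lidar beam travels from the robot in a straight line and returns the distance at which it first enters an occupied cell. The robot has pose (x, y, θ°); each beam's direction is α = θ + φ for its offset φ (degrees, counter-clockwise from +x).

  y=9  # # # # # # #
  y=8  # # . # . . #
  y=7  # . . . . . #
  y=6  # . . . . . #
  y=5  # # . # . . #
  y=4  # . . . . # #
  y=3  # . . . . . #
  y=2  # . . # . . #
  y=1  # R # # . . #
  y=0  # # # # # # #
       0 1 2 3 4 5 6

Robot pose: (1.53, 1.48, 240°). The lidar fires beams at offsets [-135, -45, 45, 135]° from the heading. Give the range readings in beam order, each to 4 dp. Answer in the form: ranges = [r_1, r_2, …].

beam 1: φ=-135°, α=105°
  cosα=-0.2588 sinα=0.9659 | (1,1) | tMaxX 2.0478 tMaxY 0.5383 | tΔX 3.8637 tΔY 1.0353
    t=0.5383 [y] (1,2)
    t=1.5736 [y] (1,3)
    t=2.0478 [x] (0,3) — stop
  → r_1 = 2.0478
beam 2: φ=-45°, α=195°
  cosα=-0.9659 sinα=-0.2588 | (1,1) | tMaxX 0.5487 tMaxY 1.8546 | tΔX 1.0353 tΔY 3.8637
    t=0.5487 [x] (0,1) — stop
  → r_2 = 0.5487
beam 3: φ=45°, α=285°
  cosα=0.2588 sinα=-0.9659 | (1,1) | tMaxX 1.8159 tMaxY 0.4969 | tΔX 3.8637 tΔY 1.0353
    t=0.4969 [y] (1,0) — stop
  → r_3 = 0.4969
beam 4: φ=135°, α=15°
  cosα=0.9659 sinα=0.2588 | (1,1) | tMaxX 0.4866 tMaxY 2.0091 | tΔX 1.0353 tΔY 3.8637
    t=0.4866 [x] (2,1) — stop
  → r_4 = 0.4866

ranges = [2.0478, 0.5487, 0.4969, 0.4866]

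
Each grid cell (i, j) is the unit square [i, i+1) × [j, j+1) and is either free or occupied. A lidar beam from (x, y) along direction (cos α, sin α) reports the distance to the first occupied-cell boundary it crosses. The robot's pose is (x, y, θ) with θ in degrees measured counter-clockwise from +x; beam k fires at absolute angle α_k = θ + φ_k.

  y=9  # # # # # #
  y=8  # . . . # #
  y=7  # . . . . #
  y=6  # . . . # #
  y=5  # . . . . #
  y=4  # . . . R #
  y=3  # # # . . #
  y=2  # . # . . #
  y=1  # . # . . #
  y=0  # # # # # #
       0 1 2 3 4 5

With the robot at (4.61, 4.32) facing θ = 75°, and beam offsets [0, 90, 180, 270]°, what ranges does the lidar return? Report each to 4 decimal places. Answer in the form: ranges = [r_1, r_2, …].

ranges = [1.5068, 3.7373, 3.4371, 0.4038]

beam 1: φ=0°, α=75°
  d=(0.2588,0.9659)  start (4,4)  tX=1.5068 tY=0.7040  stride 1/|dx|=3.8637 1/|dy|=1.0353
    cross y-line → (4,5), t=0.7040
    cross x-line → (5,5), t=1.5068 (wall)
  → r_1 = 1.5068
beam 2: φ=90°, α=165°
  d=(-0.9659,0.2588)  start (4,4)  tX=0.6315 tY=2.6273  stride 1/|dx|=1.0353 1/|dy|=3.8637
    cross x-line → (3,4), t=0.6315
    cross x-line → (2,4), t=1.6668
    cross y-line → (2,5), t=2.6273
    cross x-line → (1,5), t=2.7021
    cross x-line → (0,5), t=3.7373 (wall)
  → r_2 = 3.7373
beam 3: φ=180°, α=255°
  d=(-0.2588,-0.9659)  start (4,4)  tX=2.3569 tY=0.3313  stride 1/|dx|=3.8637 1/|dy|=1.0353
    cross y-line → (4,3), t=0.3313
    cross y-line → (4,2), t=1.3666
    cross x-line → (3,2), t=2.3569
    cross y-line → (3,1), t=2.4018
    cross y-line → (3,0), t=3.4371 (wall)
  → r_3 = 3.4371
beam 4: φ=270°, α=345°
  d=(0.9659,-0.2588)  start (4,4)  tX=0.4038 tY=1.2364  stride 1/|dx|=1.0353 1/|dy|=3.8637
    cross x-line → (5,4), t=0.4038 (wall)
  → r_4 = 0.4038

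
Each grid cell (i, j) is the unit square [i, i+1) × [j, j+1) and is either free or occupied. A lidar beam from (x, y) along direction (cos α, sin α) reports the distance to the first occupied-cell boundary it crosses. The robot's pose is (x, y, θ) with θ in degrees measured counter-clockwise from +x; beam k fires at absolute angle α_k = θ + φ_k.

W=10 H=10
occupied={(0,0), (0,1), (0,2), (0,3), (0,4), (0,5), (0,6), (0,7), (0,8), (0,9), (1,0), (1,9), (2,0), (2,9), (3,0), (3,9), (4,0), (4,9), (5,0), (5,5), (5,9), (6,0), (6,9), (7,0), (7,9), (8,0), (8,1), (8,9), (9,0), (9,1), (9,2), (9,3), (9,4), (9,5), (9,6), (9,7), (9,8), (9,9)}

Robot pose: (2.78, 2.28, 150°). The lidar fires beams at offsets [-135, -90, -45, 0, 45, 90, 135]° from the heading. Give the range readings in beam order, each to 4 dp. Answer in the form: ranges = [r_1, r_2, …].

beam 1: φ=-135°, α=15°
  dir = (cos 15°, sin 15°) = (0.9659, 0.2588); from cell (2,2)
  next x-line at t=0.2278, next y-line at t=2.7819; Δt_x=1.0353, Δt_y=3.8637
    x: enter (3,2) at t=0.2278
    x: enter (4,2) at t=1.2630
    x: enter (5,2) at t=2.2983
    y: enter (5,3) at t=2.7819
    x: enter (6,3) at t=3.3336
    x: enter (7,3) at t=4.3689
    x: enter (8,3) at t=5.4041
    x: enter (9,3) at t=6.4394 ← occupied
  → r_1 = 6.4394
beam 2: φ=-90°, α=60°
  dir = (cos 60°, sin 60°) = (0.5000, 0.8660); from cell (2,2)
  next x-line at t=0.4400, next y-line at t=0.8314; Δt_x=2.0000, Δt_y=1.1547
    x: enter (3,2) at t=0.4400
    y: enter (3,3) at t=0.8314
    y: enter (3,4) at t=1.9861
    x: enter (4,4) at t=2.4400
    y: enter (4,5) at t=3.1408
    y: enter (4,6) at t=4.2955
    x: enter (5,6) at t=4.4400
    y: enter (5,7) at t=5.4502
    x: enter (6,7) at t=6.4400
    y: enter (6,8) at t=6.6049
    y: enter (6,9) at t=7.7596 ← occupied
  → r_2 = 7.7596
beam 3: φ=-45°, α=105°
  dir = (cos 105°, sin 105°) = (-0.2588, 0.9659); from cell (2,2)
  next x-line at t=3.0137, next y-line at t=0.7454; Δt_x=3.8637, Δt_y=1.0353
    y: enter (2,3) at t=0.7454
    y: enter (2,4) at t=1.7807
    y: enter (2,5) at t=2.8160
    x: enter (1,5) at t=3.0137
    y: enter (1,6) at t=3.8512
    y: enter (1,7) at t=4.8865
    y: enter (1,8) at t=5.9218
    x: enter (0,8) at t=6.8774 ← occupied
  → r_3 = 6.8774
beam 4: φ=0°, α=150°
  dir = (cos 150°, sin 150°) = (-0.8660, 0.5000); from cell (2,2)
  next x-line at t=0.9007, next y-line at t=1.4400; Δt_x=1.1547, Δt_y=2.0000
    x: enter (1,2) at t=0.9007
    y: enter (1,3) at t=1.4400
    x: enter (0,3) at t=2.0554 ← occupied
  → r_4 = 2.0554
beam 5: φ=45°, α=195°
  dir = (cos 195°, sin 195°) = (-0.9659, -0.2588); from cell (2,2)
  next x-line at t=0.8075, next y-line at t=1.0818; Δt_x=1.0353, Δt_y=3.8637
    x: enter (1,2) at t=0.8075
    y: enter (1,1) at t=1.0818
    x: enter (0,1) at t=1.8428 ← occupied
  → r_5 = 1.8428
beam 6: φ=90°, α=240°
  dir = (cos 240°, sin 240°) = (-0.5000, -0.8660); from cell (2,2)
  next x-line at t=1.5600, next y-line at t=0.3233; Δt_x=2.0000, Δt_y=1.1547
    y: enter (2,1) at t=0.3233
    y: enter (2,0) at t=1.4780 ← occupied
  → r_6 = 1.4780
beam 7: φ=135°, α=285°
  dir = (cos 285°, sin 285°) = (0.2588, -0.9659); from cell (2,2)
  next x-line at t=0.8500, next y-line at t=0.2899; Δt_x=3.8637, Δt_y=1.0353
    y: enter (2,1) at t=0.2899
    x: enter (3,1) at t=0.8500
    y: enter (3,0) at t=1.3252 ← occupied
  → r_7 = 1.3252

ranges = [6.4394, 7.7596, 6.8774, 2.0554, 1.8428, 1.4780, 1.3252]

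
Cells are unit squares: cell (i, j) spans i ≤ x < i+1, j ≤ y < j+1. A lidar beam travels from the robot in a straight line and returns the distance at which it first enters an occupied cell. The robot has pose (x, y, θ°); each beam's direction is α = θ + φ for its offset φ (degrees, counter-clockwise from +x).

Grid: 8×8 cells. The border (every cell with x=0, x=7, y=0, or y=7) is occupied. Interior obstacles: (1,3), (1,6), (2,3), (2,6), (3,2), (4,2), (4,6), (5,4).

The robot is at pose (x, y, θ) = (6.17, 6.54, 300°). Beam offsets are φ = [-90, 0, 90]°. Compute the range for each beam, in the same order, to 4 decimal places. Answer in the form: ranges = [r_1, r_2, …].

ranges = [5.0800, 1.6600, 0.9200]

beam 1: φ=-90°, α=210°
  cosα=-0.8660 sinα=-0.5000 | (6,6) | tMaxX 0.1963 tMaxY 1.0800 | tΔX 1.1547 tΔY 2.0000
    t=0.1963 [x] (5,6)
    t=1.0800 [y] (5,5)
    t=1.3510 [x] (4,5)
    t=2.5057 [x] (3,5)
    t=3.0800 [y] (3,4)
    t=3.6604 [x] (2,4)
    t=4.8151 [x] (1,4)
    t=5.0800 [y] (1,3) — stop
  → r_1 = 5.0800
beam 2: φ=0°, α=300°
  cosα=0.5000 sinα=-0.8660 | (6,6) | tMaxX 1.6600 tMaxY 0.6235 | tΔX 2.0000 tΔY 1.1547
    t=0.6235 [y] (6,5)
    t=1.6600 [x] (7,5) — stop
  → r_2 = 1.6600
beam 3: φ=90°, α=30°
  cosα=0.8660 sinα=0.5000 | (6,6) | tMaxX 0.9584 tMaxY 0.9200 | tΔX 1.1547 tΔY 2.0000
    t=0.9200 [y] (6,7) — stop
  → r_3 = 0.9200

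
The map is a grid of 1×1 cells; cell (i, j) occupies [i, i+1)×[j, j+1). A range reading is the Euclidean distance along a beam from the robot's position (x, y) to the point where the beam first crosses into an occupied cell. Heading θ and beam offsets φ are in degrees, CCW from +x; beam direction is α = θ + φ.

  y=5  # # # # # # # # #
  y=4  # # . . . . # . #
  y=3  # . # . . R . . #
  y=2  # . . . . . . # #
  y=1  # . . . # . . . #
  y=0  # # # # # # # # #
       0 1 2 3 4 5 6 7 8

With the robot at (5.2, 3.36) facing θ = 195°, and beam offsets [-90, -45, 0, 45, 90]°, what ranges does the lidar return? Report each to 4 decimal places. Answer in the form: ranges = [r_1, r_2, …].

ranges = [1.6979, 3.2800, 4.3482, 1.5704, 2.4433]

beam 1: φ=-90°, α=105°
  d=(-0.2588,0.9659)  start (5,3)  tX=0.7727 tY=0.6626  stride 1/|dx|=3.8637 1/|dy|=1.0353
    cross y-line → (5,4), t=0.6626
    cross x-line → (4,4), t=0.7727
    cross y-line → (4,5), t=1.6979 (wall)
  → r_1 = 1.6979
beam 2: φ=-45°, α=150°
  d=(-0.8660,0.5000)  start (5,3)  tX=0.2309 tY=1.2800  stride 1/|dx|=1.1547 1/|dy|=2.0000
    cross x-line → (4,3), t=0.2309
    cross y-line → (4,4), t=1.2800
    cross x-line → (3,4), t=1.3856
    cross x-line → (2,4), t=2.5403
    cross y-line → (2,5), t=3.2800 (wall)
  → r_2 = 3.2800
beam 3: φ=0°, α=195°
  d=(-0.9659,-0.2588)  start (5,3)  tX=0.2071 tY=1.3909  stride 1/|dx|=1.0353 1/|dy|=3.8637
    cross x-line → (4,3), t=0.2071
    cross x-line → (3,3), t=1.2423
    cross y-line → (3,2), t=1.3909
    cross x-line → (2,2), t=2.2776
    cross x-line → (1,2), t=3.3129
    cross x-line → (0,2), t=4.3482 (wall)
  → r_3 = 4.3482
beam 4: φ=45°, α=240°
  d=(-0.5000,-0.8660)  start (5,3)  tX=0.4000 tY=0.4157  stride 1/|dx|=2.0000 1/|dy|=1.1547
    cross x-line → (4,3), t=0.4000
    cross y-line → (4,2), t=0.4157
    cross y-line → (4,1), t=1.5704 (wall)
  → r_4 = 1.5704
beam 5: φ=90°, α=285°
  d=(0.2588,-0.9659)  start (5,3)  tX=3.0910 tY=0.3727  stride 1/|dx|=3.8637 1/|dy|=1.0353
    cross y-line → (5,2), t=0.3727
    cross y-line → (5,1), t=1.4080
    cross y-line → (5,0), t=2.4433 (wall)
  → r_5 = 2.4433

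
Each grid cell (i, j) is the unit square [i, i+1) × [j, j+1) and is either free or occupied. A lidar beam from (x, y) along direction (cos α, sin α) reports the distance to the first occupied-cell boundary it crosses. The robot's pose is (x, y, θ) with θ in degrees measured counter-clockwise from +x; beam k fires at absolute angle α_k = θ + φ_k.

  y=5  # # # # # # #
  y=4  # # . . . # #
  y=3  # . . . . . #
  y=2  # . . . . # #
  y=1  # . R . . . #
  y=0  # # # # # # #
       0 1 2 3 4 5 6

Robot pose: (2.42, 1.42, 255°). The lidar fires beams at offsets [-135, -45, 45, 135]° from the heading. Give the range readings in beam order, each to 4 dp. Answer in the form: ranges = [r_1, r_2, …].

beam 1: φ=-135°, α=120°
  cosα=-0.5000 sinα=0.8660 | (2,1) | tMaxX 0.8400 tMaxY 0.6697 | tΔX 2.0000 tΔY 1.1547
    t=0.6697 [y] (2,2)
    t=0.8400 [x] (1,2)
    t=1.8244 [y] (1,3)
    t=2.8400 [x] (0,3) — stop
  → r_1 = 2.8400
beam 2: φ=-45°, α=210°
  cosα=-0.8660 sinα=-0.5000 | (2,1) | tMaxX 0.4850 tMaxY 0.8400 | tΔX 1.1547 tΔY 2.0000
    t=0.4850 [x] (1,1)
    t=0.8400 [y] (1,0) — stop
  → r_2 = 0.8400
beam 3: φ=45°, α=300°
  cosα=0.5000 sinα=-0.8660 | (2,1) | tMaxX 1.1600 tMaxY 0.4850 | tΔX 2.0000 tΔY 1.1547
    t=0.4850 [y] (2,0) — stop
  → r_3 = 0.4850
beam 4: φ=135°, α=30°
  cosα=0.8660 sinα=0.5000 | (2,1) | tMaxX 0.6697 tMaxY 1.1600 | tΔX 1.1547 tΔY 2.0000
    t=0.6697 [x] (3,1)
    t=1.1600 [y] (3,2)
    t=1.8244 [x] (4,2)
    t=2.9791 [x] (5,2) — stop
  → r_4 = 2.9791

ranges = [2.8400, 0.8400, 0.4850, 2.9791]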